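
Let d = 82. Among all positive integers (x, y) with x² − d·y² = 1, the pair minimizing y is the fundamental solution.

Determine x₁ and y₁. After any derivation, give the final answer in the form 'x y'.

163 18

d=82: √d = [9; 18] (ℓ=1, odd), read p_1/q_1
step 0: (9, 1)  from 9·(1,0) + (0,1)
step 1: (163, 18)  from 18·(9,1) + (1,0)
(x₁, y₁) = (163, 18);  163² − 82·18² = 1 ✓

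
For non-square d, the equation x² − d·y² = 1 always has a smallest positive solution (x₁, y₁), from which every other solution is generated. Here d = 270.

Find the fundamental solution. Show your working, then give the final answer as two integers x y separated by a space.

d=270: √d = [16; 2,3,6,3,2,32] (ℓ=6, even), read p_5/q_5
k=0  a_k=16  p_k/q_k = 16/1
…
k=3  a_k=6  p_k/q_k = 723/44
k=4  a_k=3  p_k/q_k = 2284/139
k=5  a_k=2  p_k/q_k = 5291/322
fundamental: x₁=5291, y₁=322  (since 27994681 − 270·103684 = 1)

5291 322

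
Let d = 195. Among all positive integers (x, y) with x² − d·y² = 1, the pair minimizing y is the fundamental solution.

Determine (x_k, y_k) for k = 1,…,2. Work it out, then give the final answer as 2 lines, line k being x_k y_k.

√195 → a₀=13, period (1,26); ℓ=2 even so k=1
a_0=13:  p_0=13·1+0=13,  q_0=13·0+1=1
a_1=1:  p_1=1·13+1=14,  q_1=1·1+0=1
(x₁, y₁) = (14, 1);  14² − 195·1² = 1 ✓
(14+1√195)^2 = 391 + 28√195

14 1
391 28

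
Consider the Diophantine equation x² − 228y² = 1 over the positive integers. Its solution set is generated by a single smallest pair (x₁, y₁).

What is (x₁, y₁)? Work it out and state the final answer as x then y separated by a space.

151 10

[15; 10,30] for √228; ℓ=2 ⇒ convergent index 1
step 0: (15, 1)  from 15·(1,0) + (0,1)
step 1: (151, 10)  from 10·(15,1) + (1,0)
fundamental: x₁=151, y₁=10  (since 22801 − 228·100 = 1)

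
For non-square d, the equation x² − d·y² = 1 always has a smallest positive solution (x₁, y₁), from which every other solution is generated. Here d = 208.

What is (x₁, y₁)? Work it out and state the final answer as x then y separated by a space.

649 45

√208 = [14; 2,2,1,2,2,28, …], period ℓ=6 (even) → k=5
k=0  a_k=14  p_k/q_k = 14/1
k=1  a_k=2  p_k/q_k = 29/2
…
k=4  a_k=2  p_k/q_k = 274/19
k=5  a_k=2  p_k/q_k = 649/45
→ (649, 45).  Check: 649²=421201, 208·45²=421200, difference 1.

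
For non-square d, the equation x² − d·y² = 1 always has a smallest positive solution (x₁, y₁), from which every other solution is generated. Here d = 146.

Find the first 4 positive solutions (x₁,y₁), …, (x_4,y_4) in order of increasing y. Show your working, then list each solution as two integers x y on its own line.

145 12
42049 3480
12194065 1009188
3536236801 292661040

√146 = [12; 12,24, …], period ℓ=2 (even) → k=1
i=0: a=12 ⇒ p=12, q=1
i=1: a=12 ⇒ p=145, q=12
→ (145, 12).  Check: 145²=21025, 146·12²=21024, difference 1.
(x_2, y_2) = (145·145 + 146·12·12, 145·12 + 12·145) = (42049, 3480)
(x_3, y_3) = (145·42049 + 146·12·3480, 145·3480 + 12·42049) = (12194065, 1009188)
(x_4, y_4) = (145·12194065 + 146·12·1009188, 145·1009188 + 12·12194065) = (3536236801, 292661040)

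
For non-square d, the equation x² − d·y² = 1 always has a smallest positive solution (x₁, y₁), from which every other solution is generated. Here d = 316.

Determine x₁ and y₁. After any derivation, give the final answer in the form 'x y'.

√316 = [17; 1,3,2,8,2,3,1,34, …], period ℓ=8 (even) → k=7
k=0  a_k=17  p_k/q_k = 17/1
…
k=4  a_k=8  p_k/q_k = 1351/76
…
k=6  a_k=3  p_k/q_k = 9937/559
k=7  a_k=1  p_k/q_k = 12799/720
(x₁, y₁) = (12799, 720);  12799² − 316·720² = 1 ✓

12799 720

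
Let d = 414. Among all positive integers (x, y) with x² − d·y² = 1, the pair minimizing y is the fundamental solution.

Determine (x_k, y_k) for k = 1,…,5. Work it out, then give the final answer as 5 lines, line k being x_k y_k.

24335 1196
1184384449 58209320
57643991108495 2833047603204
2805533046066067201 137884426789729360
136545293294391499564175 6710835049023080347996

√414 = [20; 2,1,7,2,7,1,2,40, …], period ℓ=8 (even) → k=7
k=0  a_k=20  p_k/q_k = 20/1
…
k=2  a_k=1  p_k/q_k = 61/3
…
k=6  a_k=1  p_k/q_k = 8444/415
k=7  a_k=2  p_k/q_k = 24335/1196
(x₁, y₁) = (24335, 1196);  24335² − 414·1196² = 1 ✓
(x_2, y_2) = (24335·24335 + 414·1196·1196, 24335·1196 + 1196·24335) = (1184384449, 58209320)
(x_3, y_3) = (24335·1184384449 + 414·1196·58209320, 24335·58209320 + 1196·1184384449) = (57643991108495, 2833047603204)
(x_4, y_4) = (24335·57643991108495 + 414·1196·2833047603204, 24335·2833047603204 + 1196·57643991108495) = (2805533046066067201, 137884426789729360)
(x_5, y_5) = (24335·2805533046066067201 + 414·1196·137884426789729360, 24335·137884426789729360 + 1196·2805533046066067201) = (136545293294391499564175, 6710835049023080347996)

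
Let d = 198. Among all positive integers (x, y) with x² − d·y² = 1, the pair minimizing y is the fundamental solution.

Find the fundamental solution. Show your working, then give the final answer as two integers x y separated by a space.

197 14

√198 = [14; 14,28, …], period ℓ=2 (even) → k=1
i=0: a=14 ⇒ p=14, q=1
i=1: a=14 ⇒ p=197, q=14
→ (197, 14).  Check: 197²=38809, 198·14²=38808, difference 1.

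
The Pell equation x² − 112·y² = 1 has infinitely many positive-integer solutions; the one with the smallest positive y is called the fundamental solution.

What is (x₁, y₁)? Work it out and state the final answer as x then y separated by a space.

[10; 1,1,2,1,1,20] for √112; ℓ=6 ⇒ convergent index 5
i=0: a=10 ⇒ p=10, q=1
…
i=2: a=1 ⇒ p=21, q=2
i=3: a=2 ⇒ p=53, q=5
i=4: a=1 ⇒ p=74, q=7
i=5: a=1 ⇒ p=127, q=12
→ (127, 12).  Check: 127²=16129, 112·12²=16128, difference 1.

127 12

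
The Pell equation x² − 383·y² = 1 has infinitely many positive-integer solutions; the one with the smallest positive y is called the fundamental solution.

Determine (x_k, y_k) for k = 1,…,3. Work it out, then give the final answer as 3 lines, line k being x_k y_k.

18768 959
704475647 35997024
26443197867024 1351184291905

d=383: √d = [19; 1,1,3,19,3,1,1,38] (ℓ=8, even), read p_7/q_7
step 0: (19, 1)  from 19·(1,0) + (0,1)
…
step 2: (39, 2)  from 1·(20,1) + (19,1)
step 3: (137, 7)  from 3·(39,2) + (20,1)
step 4: (2642, 135)  from 19·(137,7) + (39,2)
…
step 6: (10705, 547)  from 1·(8063,412) + (2642,135)
step 7: (18768, 959)  from 1·(10705,547) + (8063,412)
(x₁, y₁) = (18768, 959);  18768² − 383·959² = 1 ✓
(18768+959√383)^2 = 704475647 + 35997024√383
(18768+959√383)^3 = 26443197867024 + 1351184291905√383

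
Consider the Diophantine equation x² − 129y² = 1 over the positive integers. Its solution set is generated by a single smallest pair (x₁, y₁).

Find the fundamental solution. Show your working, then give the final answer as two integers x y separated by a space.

[11; 2,1,3,1,6,1,3,1,2,22] for √129; ℓ=10 ⇒ convergent index 9
step 0: (11, 1)  from 11·(1,0) + (0,1)
…
step 3: (125, 11)  from 3·(34,3) + (23,2)
…
step 6: (1238, 109)  from 1·(1079,95) + (159,14)
…
step 8: (6031, 531)  from 1·(4793,422) + (1238,109)
step 9: (16855, 1484)  from 2·(6031,531) + (4793,422)
(x₁, y₁) = (16855, 1484);  16855² − 129·1484² = 1 ✓

16855 1484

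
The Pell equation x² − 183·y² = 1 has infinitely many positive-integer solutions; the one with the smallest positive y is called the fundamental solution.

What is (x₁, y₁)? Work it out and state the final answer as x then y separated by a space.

487 36

√183 = [13; 1,1,8,1,1,26, …], period ℓ=6 (even) → k=5
i=0: a=13 ⇒ p=13, q=1
…
i=4: a=1 ⇒ p=257, q=19
i=5: a=1 ⇒ p=487, q=36
(x₁, y₁) = (487, 36);  487² − 183·36² = 1 ✓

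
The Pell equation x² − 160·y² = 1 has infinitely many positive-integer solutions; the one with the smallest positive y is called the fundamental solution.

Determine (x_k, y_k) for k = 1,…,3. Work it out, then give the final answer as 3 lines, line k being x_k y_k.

721 57
1039681 82194
1499219281 118523691

√160 = [12; 1,1,1,5,1,1,1,24, …], period ℓ=8 (even) → k=7
a_0=12:  p_0=12·1+0=12,  q_0=12·0+1=1
a_1=1:  p_1=1·12+1=13,  q_1=1·1+0=1
a_2=1:  p_2=1·13+12=25,  q_2=1·1+1=2
a_3=1:  p_3=1·25+13=38,  q_3=1·2+1=3
a_4=5:  p_4=5·38+25=215,  q_4=5·3+2=17
a_5=1:  p_5=1·215+38=253,  q_5=1·17+3=20
a_6=1:  p_6=1·253+215=468,  q_6=1·20+17=37
a_7=1:  p_7=1·468+253=721,  q_7=1·37+20=57
(x₁, y₁) = (721, 57);  721² − 160·57² = 1 ✓
(x_2, y_2) = (721·721 + 160·57·57, 721·57 + 57·721) = (1039681, 82194)
(x_3, y_3) = (721·1039681 + 160·57·82194, 721·82194 + 57·1039681) = (1499219281, 118523691)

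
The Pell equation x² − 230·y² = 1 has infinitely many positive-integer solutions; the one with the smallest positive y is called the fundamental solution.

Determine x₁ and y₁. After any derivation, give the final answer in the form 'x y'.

91 6

[15; 6,30] for √230; ℓ=2 ⇒ convergent index 1
step 0: (15, 1)  from 15·(1,0) + (0,1)
step 1: (91, 6)  from 6·(15,1) + (1,0)
fundamental: x₁=91, y₁=6  (since 8281 − 230·36 = 1)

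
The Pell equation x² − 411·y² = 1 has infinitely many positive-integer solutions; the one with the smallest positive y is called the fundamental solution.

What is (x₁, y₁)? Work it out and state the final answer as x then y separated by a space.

[20; 3,1,1,1,19,1,1,1,3,40] for √411; ℓ=10 ⇒ convergent index 9
i=0: a=20 ⇒ p=20, q=1
i=1: a=3 ⇒ p=61, q=3
i=2: a=1 ⇒ p=81, q=4
i=3: a=1 ⇒ p=142, q=7
i=4: a=1 ⇒ p=223, q=11
…
i=6: a=1 ⇒ p=4602, q=227
i=7: a=1 ⇒ p=8981, q=443
i=8: a=1 ⇒ p=13583, q=670
i=9: a=3 ⇒ p=49730, q=2453
fundamental: x₁=49730, y₁=2453  (since 2473072900 − 411·6017209 = 1)

49730 2453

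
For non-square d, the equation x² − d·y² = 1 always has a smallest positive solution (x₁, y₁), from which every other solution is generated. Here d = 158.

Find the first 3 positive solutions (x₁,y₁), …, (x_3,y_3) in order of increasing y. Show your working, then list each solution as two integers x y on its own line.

[12; 1,1,3,12,3,1,1,24] for √158; ℓ=8 ⇒ convergent index 7
step 0: (12, 1)  from 12·(1,0) + (0,1)
step 1: (13, 1)  from 1·(12,1) + (1,0)
step 2: (25, 2)  from 1·(13,1) + (12,1)
step 3: (88, 7)  from 3·(25,2) + (13,1)
…
step 6: (4412, 351)  from 1·(3331,265) + (1081,86)
step 7: (7743, 616)  from 1·(4412,351) + (3331,265)
(x₁, y₁) = (7743, 616);  7743² − 158·616² = 1 ✓
(x_2, y_2) = (7743·7743 + 158·616·616, 7743·616 + 616·7743) = (119908097, 9539376)
(x_3, y_3) = (7743·119908097 + 158·616·9539376, 7743·9539376 + 616·119908097) = (1856896782399, 147726776120)

7743 616
119908097 9539376
1856896782399 147726776120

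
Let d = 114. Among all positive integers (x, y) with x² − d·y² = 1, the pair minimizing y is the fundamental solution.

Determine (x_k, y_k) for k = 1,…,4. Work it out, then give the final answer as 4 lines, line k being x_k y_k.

√114 = [10; 1,2,10,2,1,20, …], period ℓ=6 (even) → k=5
k=0  a_k=10  p_k/q_k = 10/1
k=1  a_k=1  p_k/q_k = 11/1
…
k=4  a_k=2  p_k/q_k = 694/65
k=5  a_k=1  p_k/q_k = 1025/96
→ (1025, 96).  Check: 1025²=1050625, 114·96²=1050624, difference 1.
n=2: (1025,96)∘(1025,96) = (1025·1025+114·96·96, 1025·96+96·1025) = (2101249,196800)
n=3: (2101249,196800)∘(1025,96) = (1025·2101249+114·96·196800, 1025·196800+96·2101249) = (4307559425,403439904)
n=4: (4307559425,403439904)∘(1025,96) = (1025·4307559425+114·96·403439904, 1025·403439904+96·4307559425) = (8830494720001,827051606400)

1025 96
2101249 196800
4307559425 403439904
8830494720001 827051606400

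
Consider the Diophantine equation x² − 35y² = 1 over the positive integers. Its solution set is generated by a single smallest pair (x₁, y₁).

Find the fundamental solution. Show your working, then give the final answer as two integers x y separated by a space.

6 1

√35 → a₀=5, period (1,10); ℓ=2 even so k=1
i=0: a=5 ⇒ p=5, q=1
i=1: a=1 ⇒ p=6, q=1
fundamental: x₁=6, y₁=1  (since 36 − 35·1 = 1)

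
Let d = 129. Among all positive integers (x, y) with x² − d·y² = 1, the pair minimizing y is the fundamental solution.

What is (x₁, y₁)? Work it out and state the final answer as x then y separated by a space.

√129 → a₀=11, period (2,1,3,1,6,1,3,1,2,22); ℓ=10 even so k=9
k=0  a_k=11  p_k/q_k = 11/1
k=1  a_k=2  p_k/q_k = 23/2
k=2  a_k=1  p_k/q_k = 34/3
k=3  a_k=3  p_k/q_k = 125/11
…
k=5  a_k=6  p_k/q_k = 1079/95
k=6  a_k=1  p_k/q_k = 1238/109
k=7  a_k=3  p_k/q_k = 4793/422
k=8  a_k=1  p_k/q_k = 6031/531
k=9  a_k=2  p_k/q_k = 16855/1484
(x₁, y₁) = (16855, 1484);  16855² − 129·1484² = 1 ✓

16855 1484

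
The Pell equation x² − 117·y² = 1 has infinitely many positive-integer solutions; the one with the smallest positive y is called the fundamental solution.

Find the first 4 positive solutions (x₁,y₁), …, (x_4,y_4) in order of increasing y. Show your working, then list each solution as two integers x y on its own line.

d=117: √d = [10; 1,4,2,4,1,20] (ℓ=6, even), read p_5/q_5
a_0=10:  p_0=10·1+0=10,  q_0=10·0+1=1
…
a_3=2:  p_3=2·54+11=119,  q_3=2·5+1=11
a_4=4:  p_4=4·119+54=530,  q_4=4·11+5=49
a_5=1:  p_5=1·530+119=649,  q_5=1·49+11=60
→ (649, 60).  Check: 649²=421201, 117·60²=421200, difference 1.
n=2: (649,60)∘(649,60) = (649·649+117·60·60, 649·60+60·649) = (842401,77880)
n=3: (842401,77880)∘(649,60) = (649·842401+117·60·77880, 649·77880+60·842401) = (1093435849,101088180)
n=4: (1093435849,101088180)∘(649,60) = (649·1093435849+117·60·101088180, 649·101088180+60·1093435849) = (1419278889601,131212379760)

649 60
842401 77880
1093435849 101088180
1419278889601 131212379760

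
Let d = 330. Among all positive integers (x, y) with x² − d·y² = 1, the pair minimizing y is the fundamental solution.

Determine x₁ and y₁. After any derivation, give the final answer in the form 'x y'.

109 6

d=330: √d = [18; 6,36] (ℓ=2, even), read p_1/q_1
a_0=18:  p_0=18·1+0=18,  q_0=18·0+1=1
a_1=6:  p_1=6·18+1=109,  q_1=6·1+0=6
(x₁, y₁) = (109, 6);  109² − 330·6² = 1 ✓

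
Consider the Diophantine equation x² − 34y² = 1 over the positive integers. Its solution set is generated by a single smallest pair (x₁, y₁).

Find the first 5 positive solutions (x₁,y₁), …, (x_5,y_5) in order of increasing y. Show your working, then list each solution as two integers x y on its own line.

[5; 1,4,1,10] for √34; ℓ=4 ⇒ convergent index 3
step 0: (5, 1)  from 5·(1,0) + (0,1)
…
step 2: (29, 5)  from 4·(6,1) + (5,1)
step 3: (35, 6)  from 1·(29,5) + (6,1)
fundamental: x₁=35, y₁=6  (since 1225 − 34·36 = 1)
n=2: (35,6)∘(35,6) = (35·35+34·6·6, 35·6+6·35) = (2449,420)
n=3: (2449,420)∘(35,6) = (35·2449+34·6·420, 35·420+6·2449) = (171395,29394)
n=4: (171395,29394)∘(35,6) = (35·171395+34·6·29394, 35·29394+6·171395) = (11995201,2057160)
n=5: (11995201,2057160)∘(35,6) = (35·11995201+34·6·2057160, 35·2057160+6·11995201) = (839492675,143971806)

35 6
2449 420
171395 29394
11995201 2057160
839492675 143971806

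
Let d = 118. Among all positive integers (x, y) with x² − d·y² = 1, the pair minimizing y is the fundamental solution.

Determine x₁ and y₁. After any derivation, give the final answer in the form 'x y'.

√118 → a₀=10, period (1,6,3,2,10,2,3,6,1,20); ℓ=10 even so k=9
k=0  a_k=10  p_k/q_k = 10/1
…
k=4  a_k=2  p_k/q_k = 554/51
…
k=7  a_k=3  p_k/q_k = 42115/3877
k=8  a_k=6  p_k/q_k = 264802/24377
k=9  a_k=1  p_k/q_k = 306917/28254
(x₁, y₁) = (306917, 28254);  306917² − 118·28254² = 1 ✓

306917 28254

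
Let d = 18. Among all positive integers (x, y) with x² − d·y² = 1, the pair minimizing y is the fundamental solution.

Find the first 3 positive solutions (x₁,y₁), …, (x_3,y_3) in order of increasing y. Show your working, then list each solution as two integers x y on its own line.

√18 = [4; 4,8, …], period ℓ=2 (even) → k=1
step 0: (4, 1)  from 4·(1,0) + (0,1)
step 1: (17, 4)  from 4·(4,1) + (1,0)
fundamental: x₁=17, y₁=4  (since 289 − 18·16 = 1)
(17+4√18)^2 = 577 + 136√18
(17+4√18)^3 = 19601 + 4620√18

17 4
577 136
19601 4620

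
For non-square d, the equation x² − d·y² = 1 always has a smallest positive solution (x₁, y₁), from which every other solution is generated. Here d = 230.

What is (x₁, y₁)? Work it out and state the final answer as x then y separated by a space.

d=230: √d = [15; 6,30] (ℓ=2, even), read p_1/q_1
step 0: (15, 1)  from 15·(1,0) + (0,1)
step 1: (91, 6)  from 6·(15,1) + (1,0)
→ (91, 6).  Check: 91²=8281, 230·6²=8280, difference 1.

91 6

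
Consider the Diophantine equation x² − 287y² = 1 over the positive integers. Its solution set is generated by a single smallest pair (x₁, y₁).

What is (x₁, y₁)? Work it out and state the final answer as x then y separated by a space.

√287 → a₀=16, period (1,15,1,32); ℓ=4 even so k=3
a_0=16:  p_0=16·1+0=16,  q_0=16·0+1=1
a_1=1:  p_1=1·16+1=17,  q_1=1·1+0=1
a_2=15:  p_2=15·17+16=271,  q_2=15·1+1=16
a_3=1:  p_3=1·271+17=288,  q_3=1·16+1=17
→ (288, 17).  Check: 288²=82944, 287·17²=82943, difference 1.

288 17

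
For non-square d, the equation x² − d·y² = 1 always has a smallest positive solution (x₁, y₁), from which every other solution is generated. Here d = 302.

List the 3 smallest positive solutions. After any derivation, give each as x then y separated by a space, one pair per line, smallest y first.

4276623 246092
36579008568257 2104885414632
312869258720405635599 18003602753159249380

√302 = [17; 2,1,1,1,4,…,1,2,34, …], period ℓ=16 (even) → k=15
k=0  a_k=17  p_k/q_k = 17/1
…
k=2  a_k=1  p_k/q_k = 52/3
…
k=9  a_k=1  p_k/q_k = 36581/2105
k=10  a_k=2  p_k/q_k = 107675/6196
…
k=14  a_k=1  p_k/q_k = 1617193/93059
k=15  a_k=2  p_k/q_k = 4276623/246092
(x₁, y₁) = (4276623, 246092);  4276623² − 302·246092² = 1 ✓
k=2:  x_2 = 4276623·4276623+302·246092·246092 = 36579008568257,  y_2 = 4276623·246092+246092·4276623 = 2104885414632
k=3:  x_3 = 4276623·36579008568257+302·246092·2104885414632 = 312869258720405635599,  y_3 = 4276623·2104885414632+246092·36579008568257 = 18003602753159249380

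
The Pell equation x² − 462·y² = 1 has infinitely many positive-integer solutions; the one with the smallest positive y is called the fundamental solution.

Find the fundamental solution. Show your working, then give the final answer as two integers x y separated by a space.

43 2

d=462: √d = [21; 2,42] (ℓ=2, even), read p_1/q_1
a_0=21:  p_0=21·1+0=21,  q_0=21·0+1=1
a_1=2:  p_1=2·21+1=43,  q_1=2·1+0=2
→ (43, 2).  Check: 43²=1849, 462·2²=1848, difference 1.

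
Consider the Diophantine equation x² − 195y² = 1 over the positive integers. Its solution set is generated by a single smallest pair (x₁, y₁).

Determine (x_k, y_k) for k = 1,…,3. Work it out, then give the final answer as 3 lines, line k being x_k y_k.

√195 → a₀=13, period (1,26); ℓ=2 even so k=1
a_0=13:  p_0=13·1+0=13,  q_0=13·0+1=1
a_1=1:  p_1=1·13+1=14,  q_1=1·1+0=1
(x₁, y₁) = (14, 1);  14² − 195·1² = 1 ✓
(14+1√195)^2 = 391 + 28√195
(14+1√195)^3 = 10934 + 783√195

14 1
391 28
10934 783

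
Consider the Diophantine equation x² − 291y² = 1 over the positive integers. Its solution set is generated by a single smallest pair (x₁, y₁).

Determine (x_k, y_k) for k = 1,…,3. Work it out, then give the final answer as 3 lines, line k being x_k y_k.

d=291: √d = [17; 17,34] (ℓ=2, even), read p_1/q_1
k=0  a_k=17  p_k/q_k = 17/1
k=1  a_k=17  p_k/q_k = 290/17
fundamental: x₁=290, y₁=17  (since 84100 − 291·289 = 1)
(290+17√291)^2 = 168199 + 9860√291
(290+17√291)^3 = 97555130 + 5718783√291

290 17
168199 9860
97555130 5718783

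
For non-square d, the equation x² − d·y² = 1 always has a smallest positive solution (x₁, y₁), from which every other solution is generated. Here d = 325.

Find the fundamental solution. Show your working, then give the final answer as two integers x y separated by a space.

√325 = [18; 36, …], period ℓ=1 (odd) → k=1
i=0: a=18 ⇒ p=18, q=1
i=1: a=36 ⇒ p=649, q=36
fundamental: x₁=649, y₁=36  (since 421201 − 325·1296 = 1)

649 36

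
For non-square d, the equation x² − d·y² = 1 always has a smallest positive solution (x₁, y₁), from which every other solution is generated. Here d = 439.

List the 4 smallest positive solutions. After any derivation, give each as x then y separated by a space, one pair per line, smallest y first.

[20; 1,19,1,40] for √439; ℓ=4 ⇒ convergent index 3
step 0: (20, 1)  from 20·(1,0) + (0,1)
…
step 2: (419, 20)  from 19·(21,1) + (20,1)
step 3: (440, 21)  from 1·(419,20) + (21,1)
→ (440, 21).  Check: 440²=193600, 439·21²=193599, difference 1.
(440+21√439)^2 = 387199 + 18480√439
(440+21√439)^3 = 340734680 + 16262379√439
(440+21√439)^4 = 299846131201 + 14310875040√439

440 21
387199 18480
340734680 16262379
299846131201 14310875040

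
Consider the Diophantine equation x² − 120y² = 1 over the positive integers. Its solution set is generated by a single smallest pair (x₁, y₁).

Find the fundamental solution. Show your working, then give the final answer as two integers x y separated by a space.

√120 = [10; 1,20, …], period ℓ=2 (even) → k=1
i=0: a=10 ⇒ p=10, q=1
i=1: a=1 ⇒ p=11, q=1
fundamental: x₁=11, y₁=1  (since 121 − 120·1 = 1)

11 1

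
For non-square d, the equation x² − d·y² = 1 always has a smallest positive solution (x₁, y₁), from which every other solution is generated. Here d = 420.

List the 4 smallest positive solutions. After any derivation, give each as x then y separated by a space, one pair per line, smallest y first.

41 2
3361 164
275561 13446
22592641 1102408

[20; 2,40] for √420; ℓ=2 ⇒ convergent index 1
a_0=20:  p_0=20·1+0=20,  q_0=20·0+1=1
a_1=2:  p_1=2·20+1=41,  q_1=2·1+0=2
→ (41, 2).  Check: 41²=1681, 420·2²=1680, difference 1.
n=2: (41,2)∘(41,2) = (41·41+420·2·2, 41·2+2·41) = (3361,164)
n=3: (3361,164)∘(41,2) = (41·3361+420·2·164, 41·164+2·3361) = (275561,13446)
n=4: (275561,13446)∘(41,2) = (41·275561+420·2·13446, 41·13446+2·275561) = (22592641,1102408)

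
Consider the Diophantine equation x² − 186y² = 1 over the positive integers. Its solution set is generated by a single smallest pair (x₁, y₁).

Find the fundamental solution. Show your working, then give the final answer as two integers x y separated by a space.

7501 550

√186 = [13; 1,1,1,3,4,3,1,1,1,26, …], period ℓ=10 (even) → k=9
k=0  a_k=13  p_k/q_k = 13/1
k=1  a_k=1  p_k/q_k = 14/1
…
k=3  a_k=1  p_k/q_k = 41/3
…
k=5  a_k=4  p_k/q_k = 641/47
…
k=8  a_k=1  p_k/q_k = 4787/351
k=9  a_k=1  p_k/q_k = 7501/550
→ (7501, 550).  Check: 7501²=56265001, 186·550²=56265000, difference 1.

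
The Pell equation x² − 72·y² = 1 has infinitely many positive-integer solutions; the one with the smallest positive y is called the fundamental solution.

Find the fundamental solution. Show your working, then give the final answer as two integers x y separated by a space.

d=72: √d = [8; 2,16] (ℓ=2, even), read p_1/q_1
a_0=8:  p_0=8·1+0=8,  q_0=8·0+1=1
a_1=2:  p_1=2·8+1=17,  q_1=2·1+0=2
(x₁, y₁) = (17, 2);  17² − 72·2² = 1 ✓

17 2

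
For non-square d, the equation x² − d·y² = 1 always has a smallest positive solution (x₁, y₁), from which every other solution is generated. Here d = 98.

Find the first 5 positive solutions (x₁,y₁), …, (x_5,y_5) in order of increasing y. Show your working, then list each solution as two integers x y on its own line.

√98 = [9; 1,8,1,18, …], period ℓ=4 (even) → k=3
i=0: a=9 ⇒ p=9, q=1
…
i=2: a=8 ⇒ p=89, q=9
i=3: a=1 ⇒ p=99, q=10
fundamental: x₁=99, y₁=10  (since 9801 − 98·100 = 1)
(x_2, y_2) = (99·99 + 98·10·10, 99·10 + 10·99) = (19601, 1980)
(x_3, y_3) = (99·19601 + 98·10·1980, 99·1980 + 10·19601) = (3880899, 392030)
(x_4, y_4) = (99·3880899 + 98·10·392030, 99·392030 + 10·3880899) = (768398401, 77619960)
(x_5, y_5) = (99·768398401 + 98·10·77619960, 99·77619960 + 10·768398401) = (152139002499, 15368360050)

99 10
19601 1980
3880899 392030
768398401 77619960
152139002499 15368360050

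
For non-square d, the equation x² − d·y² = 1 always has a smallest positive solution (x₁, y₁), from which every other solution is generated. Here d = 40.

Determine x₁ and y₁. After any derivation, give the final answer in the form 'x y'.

d=40: √d = [6; 3,12] (ℓ=2, even), read p_1/q_1
i=0: a=6 ⇒ p=6, q=1
i=1: a=3 ⇒ p=19, q=3
→ (19, 3).  Check: 19²=361, 40·3²=360, difference 1.

19 3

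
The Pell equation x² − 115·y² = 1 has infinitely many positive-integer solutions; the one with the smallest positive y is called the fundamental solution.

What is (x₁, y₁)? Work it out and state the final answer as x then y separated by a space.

√115 → a₀=10, period (1,2,1,1,1,1,1,2,1,20); ℓ=10 even so k=9
i=0: a=10 ⇒ p=10, q=1
i=1: a=1 ⇒ p=11, q=1
…
i=3: a=1 ⇒ p=43, q=4
i=4: a=1 ⇒ p=75, q=7
i=5: a=1 ⇒ p=118, q=11
i=6: a=1 ⇒ p=193, q=18
i=7: a=1 ⇒ p=311, q=29
i=8: a=2 ⇒ p=815, q=76
i=9: a=1 ⇒ p=1126, q=105
(x₁, y₁) = (1126, 105);  1126² − 115·105² = 1 ✓

1126 105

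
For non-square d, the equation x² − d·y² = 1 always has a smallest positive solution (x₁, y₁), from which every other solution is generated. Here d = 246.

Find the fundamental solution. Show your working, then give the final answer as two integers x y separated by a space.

88805 5662

√246 → a₀=15, period (1,2,5,1,14,1,5,2,1,30); ℓ=10 even so k=9
i=0: a=15 ⇒ p=15, q=1
…
i=3: a=5 ⇒ p=251, q=16
i=4: a=1 ⇒ p=298, q=19
…
i=6: a=1 ⇒ p=4721, q=301
i=7: a=5 ⇒ p=28028, q=1787
i=8: a=2 ⇒ p=60777, q=3875
i=9: a=1 ⇒ p=88805, q=5662
→ (88805, 5662).  Check: 88805²=7886328025, 246·5662²=7886328024, difference 1.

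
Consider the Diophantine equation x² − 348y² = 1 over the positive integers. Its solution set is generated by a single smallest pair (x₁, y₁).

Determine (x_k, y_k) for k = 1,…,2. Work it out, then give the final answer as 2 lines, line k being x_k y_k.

√348 = [18; 1,1,1,8,1,1,1,36, …], period ℓ=8 (even) → k=7
a_0=18:  p_0=18·1+0=18,  q_0=18·0+1=1
a_1=1:  p_1=1·18+1=19,  q_1=1·1+0=1
a_2=1:  p_2=1·19+18=37,  q_2=1·1+1=2
a_3=1:  p_3=1·37+19=56,  q_3=1·2+1=3
a_4=8:  p_4=8·56+37=485,  q_4=8·3+2=26
a_5=1:  p_5=1·485+56=541,  q_5=1·26+3=29
a_6=1:  p_6=1·541+485=1026,  q_6=1·29+26=55
a_7=1:  p_7=1·1026+541=1567,  q_7=1·55+29=84
(x₁, y₁) = (1567, 84);  1567² − 348·84² = 1 ✓
k=2:  x_2 = 1567·1567+348·84·84 = 4910977,  y_2 = 1567·84+84·1567 = 263256

1567 84
4910977 263256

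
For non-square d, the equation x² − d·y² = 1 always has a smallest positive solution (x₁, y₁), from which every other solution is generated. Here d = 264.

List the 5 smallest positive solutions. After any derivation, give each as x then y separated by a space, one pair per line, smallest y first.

65 4
8449 520
1098305 67596
142771201 8786960
18559157825 1142237204

√264 = [16; 4,32, …], period ℓ=2 (even) → k=1
i=0: a=16 ⇒ p=16, q=1
i=1: a=4 ⇒ p=65, q=4
→ (65, 4).  Check: 65²=4225, 264·4²=4224, difference 1.
(x_2, y_2) = (65·65 + 264·4·4, 65·4 + 4·65) = (8449, 520)
(x_3, y_3) = (65·8449 + 264·4·520, 65·520 + 4·8449) = (1098305, 67596)
(x_4, y_4) = (65·1098305 + 264·4·67596, 65·67596 + 4·1098305) = (142771201, 8786960)
(x_5, y_5) = (65·142771201 + 264·4·8786960, 65·8786960 + 4·142771201) = (18559157825, 1142237204)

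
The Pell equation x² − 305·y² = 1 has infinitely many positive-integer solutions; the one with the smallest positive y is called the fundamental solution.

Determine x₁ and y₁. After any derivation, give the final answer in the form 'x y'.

489 28

d=305: √d = [17; 2,6,2,34] (ℓ=4, even), read p_3/q_3
a_0=17:  p_0=17·1+0=17,  q_0=17·0+1=1
…
a_2=6:  p_2=6·35+17=227,  q_2=6·2+1=13
a_3=2:  p_3=2·227+35=489,  q_3=2·13+2=28
fundamental: x₁=489, y₁=28  (since 239121 − 305·784 = 1)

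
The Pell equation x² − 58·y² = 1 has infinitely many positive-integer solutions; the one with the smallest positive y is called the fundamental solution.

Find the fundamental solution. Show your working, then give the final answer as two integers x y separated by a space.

d=58: √d = [7; 1,1,1,1,1,1,14] (ℓ=7, odd), read p_13/q_13
step 0: (7, 1)  from 7·(1,0) + (0,1)
…
step 3: (23, 3)  from 1·(15,2) + (8,1)
step 4: (38, 5)  from 1·(23,3) + (15,2)
step 5: (61, 8)  from 1·(38,5) + (23,3)
step 6: (99, 13)  from 1·(61,8) + (38,5)
…
step 8: (1546, 203)  from 1·(1447,190) + (99,13)
…
step 10: (4539, 596)  from 1·(2993,393) + (1546,203)
step 11: (7532, 989)  from 1·(4539,596) + (2993,393)
step 12: (12071, 1585)  from 1·(7532,989) + (4539,596)
step 13: (19603, 2574)  from 1·(12071,1585) + (7532,989)
fundamental: x₁=19603, y₁=2574  (since 384277609 − 58·6625476 = 1)

19603 2574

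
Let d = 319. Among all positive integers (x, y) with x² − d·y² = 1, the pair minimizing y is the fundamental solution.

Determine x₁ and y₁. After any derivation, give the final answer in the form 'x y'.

12901780 722361

√319 = [17; 1,6,5,1,4,…,6,1,34, …], period ℓ=14 (even) → k=13
step 0: (17, 1)  from 17·(1,0) + (0,1)
step 1: (18, 1)  from 1·(17,1) + (1,0)
…
step 4: (768, 43)  from 1·(643,36) + (125,7)
…
step 6: (11913, 667)  from 3·(3715,208) + (768,43)
…
step 9: (250816, 14043)  from 4·(58797,3292) + (15628,875)
step 10: (309613, 17335)  from 1·(250816,14043) + (58797,3292)
…
step 12: (11102899, 621643)  from 6·(1798881,100718) + (309613,17335)
step 13: (12901780, 722361)  from 1·(11102899,621643) + (1798881,100718)
(x₁, y₁) = (12901780, 722361);  12901780² − 319·722361² = 1 ✓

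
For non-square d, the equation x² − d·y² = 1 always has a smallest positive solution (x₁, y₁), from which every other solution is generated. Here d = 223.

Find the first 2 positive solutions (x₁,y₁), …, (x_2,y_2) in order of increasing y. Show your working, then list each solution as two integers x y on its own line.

224 15
100351 6720

d=223: √d = [14; 1,13,1,28] (ℓ=4, even), read p_3/q_3
k=0  a_k=14  p_k/q_k = 14/1
k=1  a_k=1  p_k/q_k = 15/1
k=2  a_k=13  p_k/q_k = 209/14
k=3  a_k=1  p_k/q_k = 224/15
(x₁, y₁) = (224, 15);  224² − 223·15² = 1 ✓
k=2:  x_2 = 224·224+223·15·15 = 100351,  y_2 = 224·15+15·224 = 6720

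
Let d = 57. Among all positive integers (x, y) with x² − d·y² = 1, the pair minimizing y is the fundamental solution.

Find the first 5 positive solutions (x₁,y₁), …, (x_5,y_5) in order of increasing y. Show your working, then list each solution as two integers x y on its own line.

151 20
45601 6040
13771351 1824060
4158902401 550860080
1255974753751 166357920100

√57 = [7; 1,1,4,1,1,14, …], period ℓ=6 (even) → k=5
step 0: (7, 1)  from 7·(1,0) + (0,1)
…
step 3: (68, 9)  from 4·(15,2) + (8,1)
step 4: (83, 11)  from 1·(68,9) + (15,2)
step 5: (151, 20)  from 1·(83,11) + (68,9)
fundamental: x₁=151, y₁=20  (since 22801 − 57·400 = 1)
(x_2, y_2) = (151·151 + 57·20·20, 151·20 + 20·151) = (45601, 6040)
(x_3, y_3) = (151·45601 + 57·20·6040, 151·6040 + 20·45601) = (13771351, 1824060)
(x_4, y_4) = (151·13771351 + 57·20·1824060, 151·1824060 + 20·13771351) = (4158902401, 550860080)
(x_5, y_5) = (151·4158902401 + 57·20·550860080, 151·550860080 + 20·4158902401) = (1255974753751, 166357920100)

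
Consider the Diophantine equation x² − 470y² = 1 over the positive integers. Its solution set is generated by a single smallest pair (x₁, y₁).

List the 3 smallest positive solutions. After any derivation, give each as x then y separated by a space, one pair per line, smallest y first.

1691 78
5718961 263796
19341524411 892157994

[21; 1,2,8,2,1,42] for √470; ℓ=6 ⇒ convergent index 5
step 0: (21, 1)  from 21·(1,0) + (0,1)
…
step 4: (1149, 53)  from 2·(542,25) + (65,3)
step 5: (1691, 78)  from 1·(1149,53) + (542,25)
fundamental: x₁=1691, y₁=78  (since 2859481 − 470·6084 = 1)
k=2:  x_2 = 1691·1691+470·78·78 = 5718961,  y_2 = 1691·78+78·1691 = 263796
k=3:  x_3 = 1691·5718961+470·78·263796 = 19341524411,  y_3 = 1691·263796+78·5718961 = 892157994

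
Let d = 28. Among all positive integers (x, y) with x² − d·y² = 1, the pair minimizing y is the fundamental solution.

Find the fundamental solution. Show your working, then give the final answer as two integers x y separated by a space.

d=28: √d = [5; 3,2,3,10] (ℓ=4, even), read p_3/q_3
a_0=5:  p_0=5·1+0=5,  q_0=5·0+1=1
a_1=3:  p_1=3·5+1=16,  q_1=3·1+0=3
a_2=2:  p_2=2·16+5=37,  q_2=2·3+1=7
a_3=3:  p_3=3·37+16=127,  q_3=3·7+3=24
fundamental: x₁=127, y₁=24  (since 16129 − 28·576 = 1)

127 24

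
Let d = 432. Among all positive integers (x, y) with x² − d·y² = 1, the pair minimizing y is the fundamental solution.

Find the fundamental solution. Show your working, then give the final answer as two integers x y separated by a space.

√432 → a₀=20, period (1,3,1,1,1,3,1,40); ℓ=8 even so k=7
i=0: a=20 ⇒ p=20, q=1
i=1: a=1 ⇒ p=21, q=1
…
i=3: a=1 ⇒ p=104, q=5
i=4: a=1 ⇒ p=187, q=9
i=5: a=1 ⇒ p=291, q=14
i=6: a=3 ⇒ p=1060, q=51
i=7: a=1 ⇒ p=1351, q=65
(x₁, y₁) = (1351, 65);  1351² − 432·65² = 1 ✓

1351 65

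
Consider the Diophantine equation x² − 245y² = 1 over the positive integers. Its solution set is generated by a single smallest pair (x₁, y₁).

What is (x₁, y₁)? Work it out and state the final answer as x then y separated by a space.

51841 3312

[15; 1,1,1,7,6,7,1,1,1,30] for √245; ℓ=10 ⇒ convergent index 9
i=0: a=15 ⇒ p=15, q=1
i=1: a=1 ⇒ p=16, q=1
i=2: a=1 ⇒ p=31, q=2
…
i=4: a=7 ⇒ p=360, q=23
…
i=8: a=1 ⇒ p=33825, q=2161
i=9: a=1 ⇒ p=51841, q=3312
fundamental: x₁=51841, y₁=3312  (since 2687489281 − 245·10969344 = 1)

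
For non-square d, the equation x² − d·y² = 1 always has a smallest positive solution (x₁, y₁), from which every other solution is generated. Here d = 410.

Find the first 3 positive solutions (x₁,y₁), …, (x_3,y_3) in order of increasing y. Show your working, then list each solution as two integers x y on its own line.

√410 → a₀=20, period (4,40); ℓ=2 even so k=1
i=0: a=20 ⇒ p=20, q=1
i=1: a=4 ⇒ p=81, q=4
fundamental: x₁=81, y₁=4  (since 6561 − 410·16 = 1)
n=2: (81,4)∘(81,4) = (81·81+410·4·4, 81·4+4·81) = (13121,648)
n=3: (13121,648)∘(81,4) = (81·13121+410·4·648, 81·648+4·13121) = (2125521,104972)

81 4
13121 648
2125521 104972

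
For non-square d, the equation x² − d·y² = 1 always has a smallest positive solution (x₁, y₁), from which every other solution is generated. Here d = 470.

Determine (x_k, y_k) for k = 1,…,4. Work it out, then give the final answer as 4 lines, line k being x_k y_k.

1691 78
5718961 263796
19341524411 892157994
65413029839041 3017278071912

d=470: √d = [21; 1,2,8,2,1,42] (ℓ=6, even), read p_5/q_5
step 0: (21, 1)  from 21·(1,0) + (0,1)
step 1: (22, 1)  from 1·(21,1) + (1,0)
step 2: (65, 3)  from 2·(22,1) + (21,1)
…
step 4: (1149, 53)  from 2·(542,25) + (65,3)
step 5: (1691, 78)  from 1·(1149,53) + (542,25)
→ (1691, 78).  Check: 1691²=2859481, 470·78²=2859480, difference 1.
(x_2, y_2) = (1691·1691 + 470·78·78, 1691·78 + 78·1691) = (5718961, 263796)
(x_3, y_3) = (1691·5718961 + 470·78·263796, 1691·263796 + 78·5718961) = (19341524411, 892157994)
(x_4, y_4) = (1691·19341524411 + 470·78·892157994, 1691·892157994 + 78·19341524411) = (65413029839041, 3017278071912)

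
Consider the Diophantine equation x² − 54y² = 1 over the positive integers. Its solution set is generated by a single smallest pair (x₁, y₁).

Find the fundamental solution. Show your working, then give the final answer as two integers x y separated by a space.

d=54: √d = [7; 2,1,6,1,2,14] (ℓ=6, even), read p_5/q_5
k=0  a_k=7  p_k/q_k = 7/1
k=1  a_k=2  p_k/q_k = 15/2
k=2  a_k=1  p_k/q_k = 22/3
…
k=4  a_k=1  p_k/q_k = 169/23
k=5  a_k=2  p_k/q_k = 485/66
fundamental: x₁=485, y₁=66  (since 235225 − 54·4356 = 1)

485 66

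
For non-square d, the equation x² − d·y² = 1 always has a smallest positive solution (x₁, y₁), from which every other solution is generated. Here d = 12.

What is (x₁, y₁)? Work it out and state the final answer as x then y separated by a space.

7 2

√12 = [3; 2,6, …], period ℓ=2 (even) → k=1
step 0: (3, 1)  from 3·(1,0) + (0,1)
step 1: (7, 2)  from 2·(3,1) + (1,0)
fundamental: x₁=7, y₁=2  (since 49 − 12·4 = 1)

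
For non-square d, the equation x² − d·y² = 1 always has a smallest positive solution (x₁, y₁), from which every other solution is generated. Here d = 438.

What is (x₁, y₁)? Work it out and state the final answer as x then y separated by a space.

√438 → a₀=20, period (1,12,1,40); ℓ=4 even so k=3
k=0  a_k=20  p_k/q_k = 20/1
k=1  a_k=1  p_k/q_k = 21/1
k=2  a_k=12  p_k/q_k = 272/13
k=3  a_k=1  p_k/q_k = 293/14
→ (293, 14).  Check: 293²=85849, 438·14²=85848, difference 1.

293 14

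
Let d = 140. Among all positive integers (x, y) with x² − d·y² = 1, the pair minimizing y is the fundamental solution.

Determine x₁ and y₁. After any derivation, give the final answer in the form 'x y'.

71 6

√140 = [11; 1,4,1,22, …], period ℓ=4 (even) → k=3
a_0=11:  p_0=11·1+0=11,  q_0=11·0+1=1
a_1=1:  p_1=1·11+1=12,  q_1=1·1+0=1
a_2=4:  p_2=4·12+11=59,  q_2=4·1+1=5
a_3=1:  p_3=1·59+12=71,  q_3=1·5+1=6
(x₁, y₁) = (71, 6);  71² − 140·6² = 1 ✓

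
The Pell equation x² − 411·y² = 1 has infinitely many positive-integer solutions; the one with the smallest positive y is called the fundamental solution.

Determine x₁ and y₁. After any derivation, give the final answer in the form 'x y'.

√411 = [20; 3,1,1,1,19,1,1,1,3,40, …], period ℓ=10 (even) → k=9
k=0  a_k=20  p_k/q_k = 20/1
…
k=3  a_k=1  p_k/q_k = 142/7
k=4  a_k=1  p_k/q_k = 223/11
…
k=6  a_k=1  p_k/q_k = 4602/227
k=7  a_k=1  p_k/q_k = 8981/443
k=8  a_k=1  p_k/q_k = 13583/670
k=9  a_k=3  p_k/q_k = 49730/2453
fundamental: x₁=49730, y₁=2453  (since 2473072900 − 411·6017209 = 1)

49730 2453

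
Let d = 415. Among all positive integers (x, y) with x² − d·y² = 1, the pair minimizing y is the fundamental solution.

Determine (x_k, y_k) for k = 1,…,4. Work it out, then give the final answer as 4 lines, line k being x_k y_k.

18412804 903849
678062702284831 33284788965192
24970071273761872339444 1225732590794885332887
919538056459614718055705397121 45138347901436822389057205104

[20; 2,1,2,4,6,…,1,2,40] for √415; ℓ=16 ⇒ convergent index 15
k=0  a_k=20  p_k/q_k = 20/1
k=1  a_k=2  p_k/q_k = 41/2
…
k=6  a_k=1  p_k/q_k = 5154/253
k=7  a_k=1  p_k/q_k = 9595/471
k=8  a_k=3  p_k/q_k = 33939/1666
…
k=14  a_k=1  p_k/q_k = 6841255/335824
k=15  a_k=2  p_k/q_k = 18412804/903849
(x₁, y₁) = (18412804, 903849);  18412804² − 415·903849² = 1 ✓
n=2: (18412804,903849)∘(18412804,903849) = (18412804·18412804+415·903849·903849, 18412804·903849+903849·18412804) = (678062702284831,33284788965192)
n=3: (678062702284831,33284788965192)∘(18412804,903849) = (18412804·678062702284831+415·903849·33284788965192, 18412804·33284788965192+903849·678062702284831) = (24970071273761872339444,1225732590794885332887)
n=4: (24970071273761872339444,1225732590794885332887)∘(18412804,903849) = (18412804·24970071273761872339444+415·903849·1225732590794885332887, 18412804·1225732590794885332887+903849·24970071273761872339444) = (919538056459614718055705397121,45138347901436822389057205104)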